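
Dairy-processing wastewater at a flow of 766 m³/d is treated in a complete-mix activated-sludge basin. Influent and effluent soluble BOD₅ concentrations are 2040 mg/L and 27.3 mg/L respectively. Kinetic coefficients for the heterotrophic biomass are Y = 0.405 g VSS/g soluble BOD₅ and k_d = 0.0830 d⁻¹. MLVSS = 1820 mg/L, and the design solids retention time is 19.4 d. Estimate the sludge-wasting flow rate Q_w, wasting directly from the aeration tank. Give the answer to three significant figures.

Rearranging the biomass balance for a CMAS with decay, V = Y·Q·ΔS·θ_c / [X·(1+k_d θ_c)] = 0.405 × 766 × (2040 − 27.3) × 19.4 / [1820 × (1 + 0.0830 × 19.4)] = 1.21×10^7 / 4751 = 2550 m³.
With mixed-liquor wasting, θ_c = V/Q_w, so Q_w = V/θ_c = 2550/19.4 = 131.4 m³/d.

Q_w ≈ 131 m³/d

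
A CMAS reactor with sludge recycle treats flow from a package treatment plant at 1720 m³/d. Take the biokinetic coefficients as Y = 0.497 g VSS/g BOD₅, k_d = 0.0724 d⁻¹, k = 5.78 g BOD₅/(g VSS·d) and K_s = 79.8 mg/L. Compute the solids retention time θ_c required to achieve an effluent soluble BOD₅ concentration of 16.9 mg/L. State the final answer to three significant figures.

At the target effluent, Y k S/(K_s+S) = 0.497×5.78×16.9/96.70 = 0.5020 d⁻¹.
1/θ_c = 0.5020 − 0.0724 = 0.4296 d⁻¹, so θ_c = 2.327 d.

θ_c ≈ 2.33 d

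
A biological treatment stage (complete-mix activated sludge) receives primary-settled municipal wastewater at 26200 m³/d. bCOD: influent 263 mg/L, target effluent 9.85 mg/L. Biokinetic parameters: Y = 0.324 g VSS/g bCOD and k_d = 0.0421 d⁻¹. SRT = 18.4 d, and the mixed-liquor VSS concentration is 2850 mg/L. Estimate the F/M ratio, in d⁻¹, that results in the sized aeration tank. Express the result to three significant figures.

Steady-state biomass mass balance: V·X·(1 + k_d·θ_c) = Y·Q·(S₀ − S)·θ_c, so V = 0.324 × 26200 × (263 − 9.85) × 18.4 / [2850 × (1 + 0.0421 × 18.4)] = 3.95×10^7 / 5058 = 7818 m³.
Food-to-microorganism ratio F/M = Q S₀ / (V X) = 26200 × 263 / (7818 × 2850) = 0.3093 d⁻¹.

F/M ≈ 0.309 d⁻¹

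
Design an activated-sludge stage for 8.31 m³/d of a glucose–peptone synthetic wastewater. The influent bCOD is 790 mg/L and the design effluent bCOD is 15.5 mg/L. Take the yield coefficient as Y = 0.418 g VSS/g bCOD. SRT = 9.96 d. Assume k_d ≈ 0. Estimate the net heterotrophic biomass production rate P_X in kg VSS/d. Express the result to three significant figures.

P_X ≈ 2.69 kg VSS/d

With endogenous decay neglected, the observed yield equals the true yield: Y_obs = Y = 0.418 g VSS/g bCOD.
Q·(S₀ − S) = 8.31 × (790 − 15.5) × 10⁻³ = 6.436 kg/d removed.
Biomass produced: P_X = Y_obs·Q·ΔS = 0.4180 × 6.436 ≈ 2.690 kg VSS/d.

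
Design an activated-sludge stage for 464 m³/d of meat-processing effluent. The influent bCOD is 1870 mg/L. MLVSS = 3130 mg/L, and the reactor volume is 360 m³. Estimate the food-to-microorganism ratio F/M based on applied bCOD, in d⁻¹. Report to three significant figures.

F/M ≈ 0.770 d⁻¹

Food-to-microorganism ratio F/M = Q S₀ / (V X) = 464 × 1870 / (360.0 × 3130) = 0.7700 d⁻¹.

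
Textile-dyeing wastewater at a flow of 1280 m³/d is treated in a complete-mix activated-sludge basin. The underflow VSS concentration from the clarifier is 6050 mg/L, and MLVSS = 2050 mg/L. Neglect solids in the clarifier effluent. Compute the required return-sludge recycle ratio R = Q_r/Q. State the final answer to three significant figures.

R ≈ 0.512

Solids balance on the clarifier gives (1+R)X = R·X_r, so R = X/(X_r − X) = 2050 / (6050 − 2050) = 0.5125.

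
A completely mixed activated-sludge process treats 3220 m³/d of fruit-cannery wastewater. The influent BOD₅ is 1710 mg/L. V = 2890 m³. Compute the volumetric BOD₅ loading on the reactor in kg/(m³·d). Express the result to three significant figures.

L_v ≈ 1.91 kg BOD₅/(m³·d)

Volumetric loading L_v = Q·S₀ / V = 3220 × 1710 g/m³ / 2890 m³ = 1905 g/(m³·d) = 1.905 kg BOD₅/(m³·d).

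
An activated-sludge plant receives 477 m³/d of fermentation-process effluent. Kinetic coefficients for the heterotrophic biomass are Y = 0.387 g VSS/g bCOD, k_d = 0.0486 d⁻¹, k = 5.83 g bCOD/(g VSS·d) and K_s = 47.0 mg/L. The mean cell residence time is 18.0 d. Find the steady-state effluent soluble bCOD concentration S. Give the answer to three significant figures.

Effluent substrate depends only on kinetics and SRT: S = K_s(1 + k_d θ_c) / [θ_c(Yk − k_d) − 1] = 47.0 × (1 + 0.0486 × 18.0) / [18.0 × (0.387 × 5.83 − 0.0486) − 1] = 88.12 / 38.74 = 2.275 mg/L.

S ≈ 2.27 mg/L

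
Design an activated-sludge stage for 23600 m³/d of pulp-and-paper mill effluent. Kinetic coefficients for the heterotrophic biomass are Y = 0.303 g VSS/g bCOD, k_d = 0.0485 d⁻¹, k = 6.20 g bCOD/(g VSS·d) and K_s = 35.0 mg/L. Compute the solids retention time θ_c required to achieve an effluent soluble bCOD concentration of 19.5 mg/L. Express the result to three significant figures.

Specific growth rate at S = 19.5 mg/L: μ = YkS/(K_s+S) = 0.303·6.20·19.5/(35.0+19.5) = 0.6722 d⁻¹.
Then 1/θ_c = μ − k_d = 0.6722 − 0.0485 = 0.6237 d⁻¹, giving θ_c = 1.603 d.

θ_c ≈ 1.60 d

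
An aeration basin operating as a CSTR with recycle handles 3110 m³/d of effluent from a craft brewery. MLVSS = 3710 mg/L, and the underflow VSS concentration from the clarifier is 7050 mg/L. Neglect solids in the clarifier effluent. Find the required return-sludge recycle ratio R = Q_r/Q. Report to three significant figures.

R ≈ 1.11

Solids balance on the clarifier gives (1+R)X = R·X_r, so R = X/(X_r − X) = 3710 / (7050 − 3710) = 1.111.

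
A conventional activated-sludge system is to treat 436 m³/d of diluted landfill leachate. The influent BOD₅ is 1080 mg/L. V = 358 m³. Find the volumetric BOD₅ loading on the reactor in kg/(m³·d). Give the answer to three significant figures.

L_v ≈ 1.32 kg BOD₅/(m³·d)

Volumetric loading L_v = Q·S₀ / V = 436 × 1080 g/m³ / 358.0 m³ = 1315 g/(m³·d) = 1.315 kg BOD₅/(m³·d).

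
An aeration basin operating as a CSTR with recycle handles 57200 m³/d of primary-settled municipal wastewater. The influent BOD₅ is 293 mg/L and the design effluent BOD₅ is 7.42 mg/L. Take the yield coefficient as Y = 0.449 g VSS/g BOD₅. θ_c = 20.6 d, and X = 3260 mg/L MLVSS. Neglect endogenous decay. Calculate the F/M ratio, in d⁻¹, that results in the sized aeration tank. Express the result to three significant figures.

V·X = Y·Q·ΔS·θ_c gives V = 0.449 × 57200 × (293 − 7.42) × 20.6 / 3260 = 46347 m³.
F/M = Q·S₀ / (V·X) = 57200 × 293 / (46347 × 3260) = 0.1109 g BOD₅·(g VSS·d)⁻¹.

F/M ≈ 0.111 d⁻¹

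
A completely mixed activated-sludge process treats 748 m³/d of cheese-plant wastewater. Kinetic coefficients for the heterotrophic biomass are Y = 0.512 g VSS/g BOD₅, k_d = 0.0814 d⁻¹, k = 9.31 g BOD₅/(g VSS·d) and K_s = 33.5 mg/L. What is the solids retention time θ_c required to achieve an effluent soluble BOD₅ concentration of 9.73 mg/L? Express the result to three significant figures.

θ_c ≈ 1.01 d

From 1/θ_c = Y·k·S/(K_s + S) − k_d: Y·k·S/(K_s+S) = 0.512 × 9.31 × 9.73 / (33.5 + 9.73) = 1.073 d⁻¹.
Then 1/θ_c = μ − k_d = 1.073 − 0.0814 = 0.9915 d⁻¹, giving θ_c = 1.009 d.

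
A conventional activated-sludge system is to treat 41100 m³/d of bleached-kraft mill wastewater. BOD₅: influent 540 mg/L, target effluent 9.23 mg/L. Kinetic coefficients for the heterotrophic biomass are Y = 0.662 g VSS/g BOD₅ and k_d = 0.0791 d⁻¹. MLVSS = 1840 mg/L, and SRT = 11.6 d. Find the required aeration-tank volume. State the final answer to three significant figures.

From the SRT design equation V = Y Q (S₀−S) θ_c / [X (1 + k_d θ_c)] = 0.662 × 41100 × (540 − 9.23) × 11.6 / [1840 × (1 + 0.0791 × 11.6)] = 1.68×10^8 / 3528 = 47479 m³.

V ≈ 47500 m³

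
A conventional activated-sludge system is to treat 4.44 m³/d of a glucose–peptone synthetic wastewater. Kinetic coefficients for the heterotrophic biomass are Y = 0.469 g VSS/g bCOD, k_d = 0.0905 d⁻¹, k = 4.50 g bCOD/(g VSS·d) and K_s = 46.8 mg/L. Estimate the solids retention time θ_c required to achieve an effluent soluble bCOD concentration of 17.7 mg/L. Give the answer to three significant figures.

θ_c ≈ 2.05 d

From 1/θ_c = Y·k·S/(K_s + S) − k_d: Y·k·S/(K_s+S) = 0.469 × 4.50 × 17.7 / (46.8 + 17.7) = 0.5792 d⁻¹.
1/θ_c = 0.5792 − 0.0905 = 0.4887 d⁻¹, so θ_c = 2.046 d.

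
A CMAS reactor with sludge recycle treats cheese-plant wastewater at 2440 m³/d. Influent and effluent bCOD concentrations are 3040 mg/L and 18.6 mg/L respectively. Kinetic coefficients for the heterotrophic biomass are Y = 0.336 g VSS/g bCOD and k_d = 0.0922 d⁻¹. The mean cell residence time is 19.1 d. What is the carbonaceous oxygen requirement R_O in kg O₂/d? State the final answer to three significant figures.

Y_obs = Y / (1 + k_d θ_c) = 0.336 / (1 + 0.0922 × 19.1) = 0.336 / 2.761 = 0.1217.
Mass of bCOD removed per day: Q(S₀ − S) = 2440 × 3021 g/m³ = 7372 kg/d.
Biomass synthesised: P_X = Y_obs × 7372 = 897.2 kg VSS/d.
R_O = Q·(S₀ − S) − 1.42·P_X = 7372 − 1.42 × 897.2 = 6098 kg O₂/d.

R_O ≈ 6100 kg O₂/d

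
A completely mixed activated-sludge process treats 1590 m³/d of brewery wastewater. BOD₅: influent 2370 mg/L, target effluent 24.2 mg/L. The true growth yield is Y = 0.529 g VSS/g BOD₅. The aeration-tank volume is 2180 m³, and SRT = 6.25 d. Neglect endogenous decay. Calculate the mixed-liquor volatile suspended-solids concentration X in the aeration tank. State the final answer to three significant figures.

X ≈ 5660 mg/L

Without decay, X = Y Q (S₀−S) θ_c / V = 0.529 × 1590 × (2370 − 24.2) × 6.25 / 2180 = 5657 mg/L.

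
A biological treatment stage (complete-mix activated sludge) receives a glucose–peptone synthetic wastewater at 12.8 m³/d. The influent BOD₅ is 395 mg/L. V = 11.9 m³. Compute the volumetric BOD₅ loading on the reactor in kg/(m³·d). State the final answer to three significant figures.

Applied BOD₅ load per unit volume = Q·S₀/V = (12.8 × 395/1000)/11.90 = 0.4249 kg BOD₅·m⁻³·d⁻¹.

L_v ≈ 0.425 kg BOD₅/(m³·d)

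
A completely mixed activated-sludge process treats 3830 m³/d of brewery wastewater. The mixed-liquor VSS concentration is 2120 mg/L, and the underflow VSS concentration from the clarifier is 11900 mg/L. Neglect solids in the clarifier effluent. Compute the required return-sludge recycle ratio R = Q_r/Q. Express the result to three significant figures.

R ≈ 0.217

Solids balance on the clarifier gives (1+R)X = R·X_r, so R = X/(X_r − X) = 2120 / (11900 − 2120) = 0.2168.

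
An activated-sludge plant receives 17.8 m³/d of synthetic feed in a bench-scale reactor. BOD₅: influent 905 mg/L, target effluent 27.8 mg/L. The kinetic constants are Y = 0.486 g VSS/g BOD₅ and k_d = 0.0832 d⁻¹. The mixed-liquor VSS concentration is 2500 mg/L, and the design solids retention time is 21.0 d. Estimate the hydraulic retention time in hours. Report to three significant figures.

Steady-state biomass mass balance: V·X·(1 + k_d·θ_c) = Y·Q·(S₀ − S)·θ_c, so V = 0.486 × 17.8 × (905 − 27.8) × 21.0 / [2500 × (1 + 0.0832 × 21.0)] = 1.59×10^5 / 6868 = 23.20 m³.
Hydraulic retention time τ = V/Q = 23.20 / 17.8 = 1.304 d = 31.28 h.

τ ≈ 31.3 h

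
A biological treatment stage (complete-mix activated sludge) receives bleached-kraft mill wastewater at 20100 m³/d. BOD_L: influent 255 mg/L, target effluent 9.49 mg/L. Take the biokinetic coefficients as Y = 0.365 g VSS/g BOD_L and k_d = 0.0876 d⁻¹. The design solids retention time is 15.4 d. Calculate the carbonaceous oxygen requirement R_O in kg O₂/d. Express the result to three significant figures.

R_O ≈ 3850 kg O₂/d

The observed yield is Y_obs = Y/(1 + k_d·θ_c) = 0.365 / (1 + 0.0876 × 15.4) = 0.365 / 2.349 = 0.1554 g VSS per g BOD_L removed.
ΔS = 255 − 9.49 = 245.5 mg/L, so the substrate removal rate is 20100 × 245.5/1000 = 4935 kg BOD_L/d.
Biomass synthesised: P_X = Y_obs × 4935 = 766.8 kg VSS/d.
Carbonaceous O₂ demand = substrate oxidised − cell-mass equivalent = 4935 − 1.42 × 766.8 = 3846 kg O₂/d.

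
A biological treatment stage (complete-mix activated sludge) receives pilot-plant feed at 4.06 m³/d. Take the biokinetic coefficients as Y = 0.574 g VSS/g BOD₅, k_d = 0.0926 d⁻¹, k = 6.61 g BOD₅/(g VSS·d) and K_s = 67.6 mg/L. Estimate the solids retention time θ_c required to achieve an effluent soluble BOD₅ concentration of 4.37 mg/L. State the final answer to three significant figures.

θ_c ≈ 7.26 d

Specific growth rate at S = 4.37 mg/L: μ = YkS/(K_s+S) = 0.574·6.61·4.37/(67.6+4.37) = 0.2304 d⁻¹.
1/θ_c = 0.2304 − 0.0926 = 0.1378 d⁻¹, so θ_c = 7.258 d.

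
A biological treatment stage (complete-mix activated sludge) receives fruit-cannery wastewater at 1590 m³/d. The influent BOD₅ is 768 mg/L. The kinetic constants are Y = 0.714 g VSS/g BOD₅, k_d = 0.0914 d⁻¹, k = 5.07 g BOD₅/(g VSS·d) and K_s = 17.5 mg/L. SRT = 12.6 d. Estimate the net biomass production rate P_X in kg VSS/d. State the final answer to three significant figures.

From the Monod/SRT balance for a CMAS, S = K_s·(1+k_d θ_c)/[θ_c·(Y k − k_d) − 1] = 17.5 × (1 + 0.0914 × 12.6) / [12.6 × (0.714 × 5.07 − 0.0914) − 1] = 37.65 / 43.46 = 0.8664 mg/L.
Correct the yield for decay: Y_obs = Y/(1 + k_d θ_c) = 0.714 / (1 + 0.0914 × 12.6) = 0.714 / 2.152 = 0.3318.
ΔS = 768 − 0.866 = 767.1 mg/L, so the substrate removal rate is 1590 × 767.1/1000 = 1220 kg BOD₅/d.
Net biomass production P_X = Y_obs × Q·(S₀ − S) = 0.3318 × 1220 = 404.8 kg VSS/d.

P_X ≈ 405 kg VSS/d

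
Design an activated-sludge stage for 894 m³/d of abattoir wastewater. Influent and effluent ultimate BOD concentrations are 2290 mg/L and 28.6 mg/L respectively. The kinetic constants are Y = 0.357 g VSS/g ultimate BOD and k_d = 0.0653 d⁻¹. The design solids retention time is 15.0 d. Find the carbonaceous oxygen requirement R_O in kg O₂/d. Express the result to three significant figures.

R_O ≈ 1500 kg O₂/d

Y_obs = Y / (1 + k_d θ_c) = 0.357 / (1 + 0.0653 × 15.0) = 0.357 / 1.979 = 0.1803.
Substrate removed = Q·(S₀ − S) = 894 m³/d × (2290 − 28.6) g/m³ = 2.02×10^6 g/d = 2022 kg/d.
P_X = Y_obs·Q·(S₀ − S) = 0.1803 × 2022 = 364.6 kg VSS/d.
R_O = Q·(S₀ − S) − 1.42·P_X = 2022 − 1.42 × 364.6 = 1504 kg O₂/d.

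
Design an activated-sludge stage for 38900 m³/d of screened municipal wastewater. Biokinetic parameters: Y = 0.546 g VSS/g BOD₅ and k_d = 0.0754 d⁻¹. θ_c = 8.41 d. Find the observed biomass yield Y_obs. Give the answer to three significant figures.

Y_obs ≈ 0.334 g VSS/g BOD₅

Observed yield with endogenous decay: Y_obs = Y / (1 + k_d·θ_c) = 0.546 / (1 + 0.0754 × 8.41) = 0.546 / 1.634 = 0.3341 g VSS/g BOD₅.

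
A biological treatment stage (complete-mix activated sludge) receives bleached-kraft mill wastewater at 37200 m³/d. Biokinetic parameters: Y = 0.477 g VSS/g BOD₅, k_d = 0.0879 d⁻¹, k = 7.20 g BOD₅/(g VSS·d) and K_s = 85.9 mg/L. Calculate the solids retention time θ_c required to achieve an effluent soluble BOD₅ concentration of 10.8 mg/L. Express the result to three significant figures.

Specific growth rate at S = 10.8 mg/L: μ = YkS/(K_s+S) = 0.477·7.20·10.8/(85.9+10.8) = 0.3836 d⁻¹.
θ_c = 1/(μ − k_d) = 1/(0.3836 − 0.0879) = 1/0.2957 = 3.382 d.

θ_c ≈ 3.38 d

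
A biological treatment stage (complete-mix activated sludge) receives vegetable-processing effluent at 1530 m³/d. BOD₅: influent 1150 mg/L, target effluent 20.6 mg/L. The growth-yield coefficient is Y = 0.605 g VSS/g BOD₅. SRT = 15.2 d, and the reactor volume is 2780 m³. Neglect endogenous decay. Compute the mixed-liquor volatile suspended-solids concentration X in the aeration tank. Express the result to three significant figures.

X = Y·Q·ΔS·θ_c / V = 0.605 × 1530 × (1150 − 20.6) × 15.2 / 2780 = 5716 mg/L.

X ≈ 5720 mg/L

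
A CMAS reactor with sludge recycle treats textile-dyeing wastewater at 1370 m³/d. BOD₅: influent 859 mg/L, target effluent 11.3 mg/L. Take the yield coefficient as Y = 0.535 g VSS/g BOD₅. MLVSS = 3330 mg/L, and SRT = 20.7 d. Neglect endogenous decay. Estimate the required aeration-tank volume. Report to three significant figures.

V ≈ 3860 m³

Biomass mass balance (decay neglected): V·X = Y·Q·(S₀ − S)·θ_c, so V = 0.535 × 1370 × (859 − 11.3) × 20.7 / 3330 = 3862 m³.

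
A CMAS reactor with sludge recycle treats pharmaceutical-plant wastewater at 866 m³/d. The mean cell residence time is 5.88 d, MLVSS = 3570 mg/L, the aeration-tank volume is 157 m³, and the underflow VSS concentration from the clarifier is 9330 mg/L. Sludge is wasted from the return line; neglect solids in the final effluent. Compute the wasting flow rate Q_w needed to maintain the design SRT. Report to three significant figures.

Q_w ≈ 10.2 m³/d

Q_w = (V·X)/(θ_c X_r) = 157.0 × 3570 / (5.88 × 9330) = 10.22 m³/d.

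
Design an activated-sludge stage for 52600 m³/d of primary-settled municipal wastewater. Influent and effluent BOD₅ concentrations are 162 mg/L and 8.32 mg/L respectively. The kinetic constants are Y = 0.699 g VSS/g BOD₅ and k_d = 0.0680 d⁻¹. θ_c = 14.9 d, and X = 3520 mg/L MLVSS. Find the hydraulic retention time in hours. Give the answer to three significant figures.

Rearranging the biomass balance for a CMAS with decay, V = Y·Q·ΔS·θ_c / [X·(1+k_d θ_c)] = 0.699 × 52600 × (162 − 8.32) × 14.9 / [3520 × (1 + 0.0680 × 14.9)] = 8.42×10^7 / 7086 = 11881 m³.
Hydraulic retention time τ = V/Q = 11881 / 52600 = 0.2259 d = 5.421 h.

τ ≈ 5.42 h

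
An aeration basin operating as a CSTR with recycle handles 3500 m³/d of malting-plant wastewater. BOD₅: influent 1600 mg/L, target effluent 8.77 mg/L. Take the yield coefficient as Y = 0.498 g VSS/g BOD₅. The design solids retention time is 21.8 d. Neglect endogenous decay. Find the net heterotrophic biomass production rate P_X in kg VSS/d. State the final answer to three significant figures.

P_X ≈ 2770 kg VSS/d

No decay correction is needed, so Y_obs = Y = 0.498.
Q·(S₀ − S) = 3500 × (1600 − 8.77) × 10⁻³ = 5569 kg/d removed.
So the net sludge growth is P_X = 0.4980 × 5569 = 2774 kg VSS/d.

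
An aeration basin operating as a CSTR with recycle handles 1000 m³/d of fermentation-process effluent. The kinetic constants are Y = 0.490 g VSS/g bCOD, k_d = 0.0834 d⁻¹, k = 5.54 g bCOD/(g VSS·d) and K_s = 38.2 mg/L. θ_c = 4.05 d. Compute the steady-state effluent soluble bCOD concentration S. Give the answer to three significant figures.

S ≈ 5.29 mg/L

From the Monod/SRT balance for a CMAS, S = K_s·(1+k_d θ_c)/[θ_c·(Y k − k_d) − 1] = 38.2 × (1 + 0.0834 × 4.05) / [4.05 × (0.490 × 5.54 − 0.0834) − 1] = 51.10 / 9.656 = 5.292 mg/L.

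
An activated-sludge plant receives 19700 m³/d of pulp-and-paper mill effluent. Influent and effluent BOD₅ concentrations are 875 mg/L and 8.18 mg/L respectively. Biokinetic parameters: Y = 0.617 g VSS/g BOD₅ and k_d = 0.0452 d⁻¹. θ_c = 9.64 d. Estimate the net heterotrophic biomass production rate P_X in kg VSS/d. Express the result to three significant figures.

The observed yield is Y_obs = Y/(1 + k_d·θ_c) = 0.617 / (1 + 0.0452 × 9.64) = 0.617 / 1.436 = 0.4297 g VSS per g BOD₅ removed.
Mass of BOD₅ removed per day: Q(S₀ − S) = 19700 × 866.8 g/m³ = 17076 kg/d.
P_X = Y_obs · Q(S₀ − S) = 0.4297 × 17076 = 7339 kg VSS/d.

P_X ≈ 7340 kg VSS/d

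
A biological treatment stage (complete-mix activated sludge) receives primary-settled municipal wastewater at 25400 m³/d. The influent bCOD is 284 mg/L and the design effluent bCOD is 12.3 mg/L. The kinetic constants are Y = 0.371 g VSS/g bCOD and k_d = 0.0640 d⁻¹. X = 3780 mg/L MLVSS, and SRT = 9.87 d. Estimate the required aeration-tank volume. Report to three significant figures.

V ≈ 4100 m³

Rearranging the biomass balance for a CMAS with decay, V = Y·Q·ΔS·θ_c / [X·(1+k_d θ_c)] = 0.371 × 25400 × (284 − 12.3) × 9.87 / [3780 × (1 + 0.0640 × 9.87)] = 2.53×10^7 / 6168 = 4097 m³.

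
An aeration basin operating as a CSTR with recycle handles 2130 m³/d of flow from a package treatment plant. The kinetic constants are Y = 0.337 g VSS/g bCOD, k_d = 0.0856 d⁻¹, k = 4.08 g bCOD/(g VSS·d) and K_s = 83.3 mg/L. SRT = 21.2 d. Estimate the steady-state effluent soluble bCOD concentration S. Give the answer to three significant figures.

S ≈ 8.90 mg/L

From the Monod/SRT balance for a CMAS, S = K_s·(1+k_d θ_c)/[θ_c·(Y k − k_d) − 1] = 83.3 × (1 + 0.0856 × 21.2) / [21.2 × (0.337 × 4.08 − 0.0856) − 1] = 234.5 / 26.33 = 8.903 mg/L.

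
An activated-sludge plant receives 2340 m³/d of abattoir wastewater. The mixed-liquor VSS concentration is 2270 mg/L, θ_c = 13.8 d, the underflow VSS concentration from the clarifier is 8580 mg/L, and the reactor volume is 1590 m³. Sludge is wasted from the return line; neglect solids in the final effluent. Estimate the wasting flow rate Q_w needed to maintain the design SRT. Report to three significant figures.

Q_w ≈ 30.5 m³/d

θ_c = V·X/(Q_w·X_r) when wasting from the recycle, so Q_w = V·X/(θ_c·X_r) = 1590 × 2270 / (13.8 × 8580) = 30.48 m³/d.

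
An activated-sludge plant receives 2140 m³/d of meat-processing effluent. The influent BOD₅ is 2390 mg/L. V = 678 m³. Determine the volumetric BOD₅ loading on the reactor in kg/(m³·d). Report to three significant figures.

L_v ≈ 7.54 kg BOD₅/(m³·d)

Volumetric loading L_v = Q·S₀ / V = 2140 × 2390 g/m³ / 678.0 m³ = 7544 g/(m³·d) = 7.544 kg BOD₅/(m³·d).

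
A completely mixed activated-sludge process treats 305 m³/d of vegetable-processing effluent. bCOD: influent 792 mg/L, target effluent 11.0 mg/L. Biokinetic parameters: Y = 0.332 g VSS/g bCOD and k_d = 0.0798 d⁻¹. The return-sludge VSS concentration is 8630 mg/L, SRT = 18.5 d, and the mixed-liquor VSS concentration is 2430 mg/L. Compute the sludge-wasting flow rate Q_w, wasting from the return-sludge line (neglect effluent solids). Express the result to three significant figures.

Q_w ≈ 3.70 m³/d

Steady-state biomass mass balance: V·X·(1 + k_d·θ_c) = Y·Q·(S₀ − S)·θ_c, so V = 0.332 × 305 × (792 − 11.0) × 18.5 / [2430 × (1 + 0.0798 × 18.5)] = 1.46×10^6 / 6017 = 243.1 m³.
Q_w = (V·X)/(θ_c X_r) = 243.1 × 2430 / (18.5 × 8630) = 3.701 m³/d.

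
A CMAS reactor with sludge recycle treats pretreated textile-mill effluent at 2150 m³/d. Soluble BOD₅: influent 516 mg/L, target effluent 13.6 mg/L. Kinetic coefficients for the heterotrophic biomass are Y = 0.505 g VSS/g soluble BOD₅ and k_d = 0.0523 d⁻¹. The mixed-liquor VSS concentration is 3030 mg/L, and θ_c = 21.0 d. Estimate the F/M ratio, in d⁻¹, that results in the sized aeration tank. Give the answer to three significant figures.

F/M ≈ 0.203 d⁻¹

Rearranging the biomass balance for a CMAS with decay, V = Y·Q·ΔS·θ_c / [X·(1+k_d θ_c)] = 0.505 × 2150 × (516 − 13.6) × 21.0 / [3030 × (1 + 0.0523 × 21.0)] = 1.15×10^7 / 6358 = 1802 m³.
Food-to-microorganism ratio F/M = Q S₀ / (V X) = 2150 × 516 / (1802 × 3030) = 0.2032 d⁻¹.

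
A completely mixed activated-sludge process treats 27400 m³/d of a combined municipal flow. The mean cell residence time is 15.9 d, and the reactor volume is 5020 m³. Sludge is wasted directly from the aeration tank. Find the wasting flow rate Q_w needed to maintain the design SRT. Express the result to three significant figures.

With mixed-liquor wasting, θ_c = V/Q_w, so Q_w = V/θ_c = 5020/15.9 = 315.7 m³/d.

Q_w ≈ 316 m³/d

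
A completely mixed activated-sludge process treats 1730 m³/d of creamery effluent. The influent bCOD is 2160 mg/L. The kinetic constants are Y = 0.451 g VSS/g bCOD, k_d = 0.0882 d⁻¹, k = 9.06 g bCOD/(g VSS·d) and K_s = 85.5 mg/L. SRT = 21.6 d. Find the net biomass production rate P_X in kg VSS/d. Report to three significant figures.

P_X ≈ 579 kg VSS/d

Effluent substrate depends only on kinetics and SRT: S = K_s(1 + k_d θ_c) / [θ_c(Yk − k_d) − 1] = 85.5 × (1 + 0.0882 × 21.6) / [21.6 × (0.451 × 9.06 − 0.0882) − 1] = 248.4 / 85.35 = 2.910 mg/L.
Y_obs = Y / (1 + k_d θ_c) = 0.451 / (1 + 0.0882 × 21.6) = 0.451 / 2.905 = 0.1552.
Substrate removed = Q·(S₀ − S) = 1730 m³/d × (2160 − 2.91) g/m³ = 3.73×10^6 g/d = 3732 kg/d.
So the net sludge growth is P_X = 0.1552 × 3732 = 579.3 kg VSS/d.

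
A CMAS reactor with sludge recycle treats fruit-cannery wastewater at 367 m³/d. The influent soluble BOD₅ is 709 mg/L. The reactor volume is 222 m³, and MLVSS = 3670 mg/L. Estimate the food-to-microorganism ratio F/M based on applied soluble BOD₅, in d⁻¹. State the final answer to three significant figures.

F/M = Q·S₀ / (V·X) = 367 × 709 / (222.0 × 3670) = 0.3194 g soluble BOD₅·(g VSS·d)⁻¹.

F/M ≈ 0.319 d⁻¹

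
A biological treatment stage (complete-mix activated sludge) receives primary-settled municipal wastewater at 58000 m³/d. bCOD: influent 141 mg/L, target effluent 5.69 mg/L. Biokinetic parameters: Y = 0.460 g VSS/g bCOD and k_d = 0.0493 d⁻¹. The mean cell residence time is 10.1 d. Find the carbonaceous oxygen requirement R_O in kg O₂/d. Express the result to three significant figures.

Observed yield with endogenous decay: Y_obs = Y / (1 + k_d·θ_c) = 0.460 / (1 + 0.0493 × 10.1) = 0.460 / 1.498 = 0.3071 g VSS/g bCOD.
Q·(S₀ − S) = 58000 × (141 − 5.69) × 10⁻³ = 7848 kg/d removed.
Biomass synthesised: P_X = Y_obs × 7848 = 2410 kg VSS/d.
R_O = Q·(S₀ − S) − 1.42·P_X = 7848 − 1.42 × 2410 = 4426 kg O₂/d.

R_O ≈ 4430 kg O₂/d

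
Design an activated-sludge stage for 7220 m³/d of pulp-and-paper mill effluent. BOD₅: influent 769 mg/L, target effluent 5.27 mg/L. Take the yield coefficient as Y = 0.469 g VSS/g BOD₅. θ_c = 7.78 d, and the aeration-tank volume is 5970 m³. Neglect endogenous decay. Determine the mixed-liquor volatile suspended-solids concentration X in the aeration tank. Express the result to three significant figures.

X ≈ 3370 mg/L

X = Y·Q·ΔS·θ_c / V = 0.469 × 7220 × (769 − 5.27) × 7.78 / 5970 = 3370 mg/L.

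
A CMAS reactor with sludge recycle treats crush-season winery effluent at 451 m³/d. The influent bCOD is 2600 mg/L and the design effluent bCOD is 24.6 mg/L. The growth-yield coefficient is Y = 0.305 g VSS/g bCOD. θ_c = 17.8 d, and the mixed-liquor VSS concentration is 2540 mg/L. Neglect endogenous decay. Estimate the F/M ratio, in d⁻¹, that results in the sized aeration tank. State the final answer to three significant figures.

F/M ≈ 0.186 d⁻¹

Biomass mass balance (decay neglected): V·X = Y·Q·(S₀ − S)·θ_c, so V = 0.305 × 451 × (2600 − 24.6) × 17.8 / 2540 = 2483 m³.
Food-to-microorganism ratio F/M = Q S₀ / (V X) = 451 × 2600 / (2483 × 2540) = 0.1860 d⁻¹.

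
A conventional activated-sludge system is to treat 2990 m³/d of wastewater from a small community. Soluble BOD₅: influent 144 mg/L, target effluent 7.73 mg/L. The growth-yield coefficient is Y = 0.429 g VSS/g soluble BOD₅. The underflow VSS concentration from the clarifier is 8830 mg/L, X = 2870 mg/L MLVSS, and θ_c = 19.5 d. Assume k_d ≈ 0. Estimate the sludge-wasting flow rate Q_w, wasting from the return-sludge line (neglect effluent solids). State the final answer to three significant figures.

With k_d = 0 the design equation reduces to V = Y Q (S₀−S) θ_c / X = 0.429 × 2990 × (144 − 7.73) × 19.5 / 2870 = 1188 m³.
Q_w = (V·X)/(θ_c X_r) = 1188 × 2870 / (19.5 × 8830) = 19.80 m³/d.

Q_w ≈ 19.8 m³/d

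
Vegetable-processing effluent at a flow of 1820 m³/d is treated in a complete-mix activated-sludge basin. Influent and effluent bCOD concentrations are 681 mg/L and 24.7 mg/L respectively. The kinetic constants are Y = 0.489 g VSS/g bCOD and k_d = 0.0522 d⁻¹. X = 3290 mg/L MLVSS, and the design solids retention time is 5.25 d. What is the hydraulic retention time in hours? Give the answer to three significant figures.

τ ≈ 9.65 h

From the SRT design equation V = Y Q (S₀−S) θ_c / [X (1 + k_d θ_c)] = 0.489 × 1820 × (681 − 24.7) × 5.25 / [3290 × (1 + 0.0522 × 5.25)] = 3.07×10^6 / 4192 = 731.6 m³.
τ = V/Q = 731.6/1820 = 0.4020 d, or 9.647 h.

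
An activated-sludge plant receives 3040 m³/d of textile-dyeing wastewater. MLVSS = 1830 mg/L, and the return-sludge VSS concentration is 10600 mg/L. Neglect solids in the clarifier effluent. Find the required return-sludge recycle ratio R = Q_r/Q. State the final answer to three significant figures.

Solids balance on the clarifier gives (1+R)X = R·X_r, so R = X/(X_r − X) = 1830 / (10600 − 1830) = 0.2087.

R ≈ 0.209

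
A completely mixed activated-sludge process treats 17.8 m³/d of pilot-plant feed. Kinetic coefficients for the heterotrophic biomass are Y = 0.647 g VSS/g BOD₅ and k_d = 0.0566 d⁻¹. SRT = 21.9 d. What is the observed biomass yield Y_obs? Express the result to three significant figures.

Y_obs = Y / (1 + k_d θ_c) = 0.647 / (1 + 0.0566 × 21.9) = 0.647 / 2.240 = 0.2889.

Y_obs ≈ 0.289 g VSS/g BOD₅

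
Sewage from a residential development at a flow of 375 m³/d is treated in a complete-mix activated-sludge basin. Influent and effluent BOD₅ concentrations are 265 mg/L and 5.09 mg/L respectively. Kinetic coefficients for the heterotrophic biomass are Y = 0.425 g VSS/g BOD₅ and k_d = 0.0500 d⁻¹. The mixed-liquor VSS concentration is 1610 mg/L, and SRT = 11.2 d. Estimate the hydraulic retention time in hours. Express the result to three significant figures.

τ ≈ 11.8 h

Steady-state biomass mass balance: V·X·(1 + k_d·θ_c) = Y·Q·(S₀ − S)·θ_c, so V = 0.425 × 375 × (265 − 5.09) × 11.2 / [1610 × (1 + 0.0500 × 11.2)] = 4.64×10^5 / 2512 = 184.7 m³.
τ = V/Q = 184.7/375 = 0.4926 d, or 11.82 h.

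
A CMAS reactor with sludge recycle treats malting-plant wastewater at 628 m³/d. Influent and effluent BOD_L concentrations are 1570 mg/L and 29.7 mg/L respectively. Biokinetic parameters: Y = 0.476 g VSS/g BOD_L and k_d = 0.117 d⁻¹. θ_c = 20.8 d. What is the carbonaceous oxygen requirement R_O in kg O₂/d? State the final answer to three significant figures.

R_O ≈ 777 kg O₂/d

Observed yield with endogenous decay: Y_obs = Y / (1 + k_d·θ_c) = 0.476 / (1 + 0.117 × 20.8) = 0.476 / 3.434 = 0.1386 g VSS/g BOD_L.
Q·(S₀ − S) = 628 × (1570 − 29.7) × 10⁻³ = 967.3 kg/d removed.
P_X = Y_obs·Q·(S₀ − S) = 0.1386 × 967.3 = 134.1 kg VSS/d.
R_O = Q·ΔS − 1.42 P_X = 967.3 − 190.4 = 776.9 kg O₂/d.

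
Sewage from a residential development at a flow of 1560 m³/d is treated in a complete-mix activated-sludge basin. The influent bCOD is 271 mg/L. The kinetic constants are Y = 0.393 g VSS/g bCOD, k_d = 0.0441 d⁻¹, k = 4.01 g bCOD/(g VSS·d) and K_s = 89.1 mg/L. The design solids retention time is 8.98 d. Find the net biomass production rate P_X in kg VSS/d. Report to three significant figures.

Effluent substrate depends only on kinetics and SRT: S = K_s(1 + k_d θ_c) / [θ_c(Yk − k_d) − 1] = 89.1 × (1 + 0.0441 × 8.98) / [8.98 × (0.393 × 4.01 − 0.0441) − 1] = 124.4 / 12.76 = 9.751 mg/L.
Y_obs = Y / (1 + k_d θ_c) = 0.393 / (1 + 0.0441 × 8.98) = 0.393 / 1.396 = 0.2815.
Mass of bCOD removed per day: Q(S₀ − S) = 1560 × 261.2 g/m³ = 407.6 kg/d.
Biomass produced: P_X = Y_obs·Q·ΔS = 0.2815 × 407.6 ≈ 114.7 kg VSS/d.

P_X ≈ 115 kg VSS/d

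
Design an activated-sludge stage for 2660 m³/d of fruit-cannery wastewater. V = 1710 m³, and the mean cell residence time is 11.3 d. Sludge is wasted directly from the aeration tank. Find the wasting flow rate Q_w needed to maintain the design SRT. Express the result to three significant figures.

Q_w ≈ 151 m³/d

For wasting at MLVSS concentration, Q_w = V/θ_c = 1710/11.3 = 151.3 m³/d.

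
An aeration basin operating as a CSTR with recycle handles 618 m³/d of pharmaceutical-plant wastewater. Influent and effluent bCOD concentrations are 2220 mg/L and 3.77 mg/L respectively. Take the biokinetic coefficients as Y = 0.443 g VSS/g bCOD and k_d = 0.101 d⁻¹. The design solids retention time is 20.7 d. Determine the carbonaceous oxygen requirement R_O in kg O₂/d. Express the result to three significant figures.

The observed yield is Y_obs = Y/(1 + k_d·θ_c) = 0.443 / (1 + 0.101 × 20.7) = 0.443 / 3.091 = 0.1433 g VSS per g bCOD removed.
ΔS = 2220 − 3.77 = 2216 mg/L, so the substrate removal rate is 618 × 2216/1000 = 1370 kg bCOD/d.
Net sludge production P_X = 0.1433 × 1370 = 196.3 kg VSS/d.
Carbonaceous O₂ demand = substrate oxidised − cell-mass equivalent = 1370 − 1.42 × 196.3 = 1091 kg O₂/d.

R_O ≈ 1090 kg O₂/d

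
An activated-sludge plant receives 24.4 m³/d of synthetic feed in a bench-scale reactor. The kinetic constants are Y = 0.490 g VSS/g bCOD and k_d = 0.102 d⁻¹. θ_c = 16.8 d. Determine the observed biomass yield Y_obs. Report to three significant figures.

Y_obs ≈ 0.181 g VSS/g bCOD

Y_obs = Y / (1 + k_d θ_c) = 0.490 / (1 + 0.102 × 16.8) = 0.490 / 2.714 = 0.1806.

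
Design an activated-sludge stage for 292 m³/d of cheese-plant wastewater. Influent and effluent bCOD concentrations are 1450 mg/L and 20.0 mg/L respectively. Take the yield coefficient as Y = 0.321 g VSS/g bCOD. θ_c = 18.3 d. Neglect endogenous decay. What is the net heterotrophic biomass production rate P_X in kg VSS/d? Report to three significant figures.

P_X ≈ 134 kg VSS/d

With endogenous decay neglected, the observed yield equals the true yield: Y_obs = Y = 0.321 g VSS/g bCOD.
ΔS = 1450 − 20.0 = 1430 mg/L, so the substrate removal rate is 292 × 1430/1000 = 417.6 kg bCOD/d.
Net biomass production P_X = Y_obs × Q·(S₀ − S) = 0.3210 × 417.6 = 134.0 kg VSS/d.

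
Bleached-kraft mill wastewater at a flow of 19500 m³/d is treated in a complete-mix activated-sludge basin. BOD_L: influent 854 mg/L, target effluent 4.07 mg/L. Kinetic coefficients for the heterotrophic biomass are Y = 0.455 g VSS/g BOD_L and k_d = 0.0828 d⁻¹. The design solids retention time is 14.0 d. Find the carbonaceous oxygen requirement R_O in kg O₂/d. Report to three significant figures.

R_O ≈ 11600 kg O₂/d

Y_obs = Y / (1 + k_d θ_c) = 0.455 / (1 + 0.0828 × 14.0) = 0.455 / 2.159 = 0.2107.
ΔS = 854 − 4.07 = 849.9 mg/L, so the substrate removal rate is 19500 × 849.9/1000 = 16574 kg BOD_L/d.
Biomass synthesised: P_X = Y_obs × 16574 = 3492 kg VSS/d.
R_O = Q·(S₀ − S) − 1.42·P_X = 16574 − 1.42 × 3492 = 11614 kg O₂/d.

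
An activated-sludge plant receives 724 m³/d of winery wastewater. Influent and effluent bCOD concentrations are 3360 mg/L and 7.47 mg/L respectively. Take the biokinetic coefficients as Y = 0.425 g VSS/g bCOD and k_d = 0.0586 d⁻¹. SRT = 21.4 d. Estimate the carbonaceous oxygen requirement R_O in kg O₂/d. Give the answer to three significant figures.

R_O ≈ 1780 kg O₂/d

The observed yield is Y_obs = Y/(1 + k_d·θ_c) = 0.425 / (1 + 0.0586 × 21.4) = 0.425 / 2.254 = 0.1886 g VSS per g bCOD removed.
ΔS = 3360 − 7.47 = 3353 mg/L, so the substrate removal rate is 724 × 3353/1000 = 2427 kg bCOD/d.
Biomass synthesised: P_X = Y_obs × 2427 = 457.7 kg VSS/d.
Carbonaceous O₂ demand = substrate oxidised − cell-mass equivalent = 2427 − 1.42 × 457.7 = 1777 kg O₂/d.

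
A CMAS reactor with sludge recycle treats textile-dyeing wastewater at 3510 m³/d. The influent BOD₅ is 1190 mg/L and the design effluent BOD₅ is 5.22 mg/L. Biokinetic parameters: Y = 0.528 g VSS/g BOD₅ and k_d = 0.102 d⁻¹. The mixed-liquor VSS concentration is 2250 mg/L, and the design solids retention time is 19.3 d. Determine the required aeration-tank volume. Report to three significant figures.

V ≈ 6340 m³

Rearranging the biomass balance for a CMAS with decay, V = Y·Q·ΔS·θ_c / [X·(1+k_d θ_c)] = 0.528 × 3510 × (1190 − 5.22) × 19.3 / [2250 × (1 + 0.102 × 19.3)] = 4.24×10^7 / 6679 = 6345 m³.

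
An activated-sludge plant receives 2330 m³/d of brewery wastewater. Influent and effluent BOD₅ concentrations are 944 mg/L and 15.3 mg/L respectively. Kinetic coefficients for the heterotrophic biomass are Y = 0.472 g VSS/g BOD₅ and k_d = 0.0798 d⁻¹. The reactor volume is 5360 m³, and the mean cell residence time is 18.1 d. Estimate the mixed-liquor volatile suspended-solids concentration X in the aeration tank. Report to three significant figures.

X ≈ 1410 mg/L

X = Y·Q·ΔS·θ_c / [V·(1 + k_d θ_c)] = 0.472 × 2330 × (944 − 15.3) × 18.1 / [5360 × (1 + 0.0798 × 18.1)] = 1411 mg/L.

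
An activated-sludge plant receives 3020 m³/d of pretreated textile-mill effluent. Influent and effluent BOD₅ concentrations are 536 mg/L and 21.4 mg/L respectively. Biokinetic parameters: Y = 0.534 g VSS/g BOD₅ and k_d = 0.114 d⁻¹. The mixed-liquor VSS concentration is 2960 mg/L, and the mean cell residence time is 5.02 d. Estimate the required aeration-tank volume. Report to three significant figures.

V ≈ 895 m³

Rearranging the biomass balance for a CMAS with decay, V = Y·Q·ΔS·θ_c / [X·(1+k_d θ_c)] = 0.534 × 3020 × (536 − 21.4) × 5.02 / [2960 × (1 + 0.114 × 5.02)] = 4.17×10^6 / 4654 = 895.2 m³.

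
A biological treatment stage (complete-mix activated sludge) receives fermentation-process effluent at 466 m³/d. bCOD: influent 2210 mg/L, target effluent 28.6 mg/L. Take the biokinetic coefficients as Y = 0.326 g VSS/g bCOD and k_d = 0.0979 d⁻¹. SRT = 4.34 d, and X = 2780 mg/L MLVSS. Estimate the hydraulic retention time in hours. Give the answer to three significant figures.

τ ≈ 18.7 h

From the SRT design equation V = Y Q (S₀−S) θ_c / [X (1 + k_d θ_c)] = 0.326 × 466 × (2210 − 28.6) × 4.34 / [2780 × (1 + 0.0979 × 4.34)] = 1.44×10^6 / 3961 = 363.1 m³.
Hydraulic retention time τ = V/Q = 363.1 / 466 = 0.7791 d = 18.70 h.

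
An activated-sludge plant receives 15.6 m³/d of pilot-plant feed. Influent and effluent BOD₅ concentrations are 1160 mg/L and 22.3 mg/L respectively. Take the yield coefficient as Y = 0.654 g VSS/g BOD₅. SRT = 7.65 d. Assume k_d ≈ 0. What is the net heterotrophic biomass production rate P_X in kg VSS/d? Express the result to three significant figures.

P_X ≈ 11.6 kg VSS/d

With endogenous decay neglected, the observed yield equals the true yield: Y_obs = Y = 0.654 g VSS/g BOD₅.
ΔS = 1160 − 22.3 = 1138 mg/L, so the substrate removal rate is 15.6 × 1138/1000 = 17.75 kg BOD₅/d.
P_X = Y_obs · Q(S₀ − S) = 0.6540 × 17.75 = 11.61 kg VSS/d.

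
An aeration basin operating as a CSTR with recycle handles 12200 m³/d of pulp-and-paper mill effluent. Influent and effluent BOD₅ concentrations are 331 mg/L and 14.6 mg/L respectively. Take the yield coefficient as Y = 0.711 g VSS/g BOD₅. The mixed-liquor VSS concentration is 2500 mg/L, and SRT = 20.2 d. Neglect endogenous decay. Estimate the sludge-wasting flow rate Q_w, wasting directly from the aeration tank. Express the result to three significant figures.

Q_w ≈ 1100 m³/d

Biomass mass balance (decay neglected): V·X = Y·Q·(S₀ − S)·θ_c, so V = 0.711 × 12200 × (331 − 14.6) × 20.2 / 2500 = 22176 m³.
For wasting at MLVSS concentration, Q_w = V/θ_c = 22176/20.2 = 1098 m³/d.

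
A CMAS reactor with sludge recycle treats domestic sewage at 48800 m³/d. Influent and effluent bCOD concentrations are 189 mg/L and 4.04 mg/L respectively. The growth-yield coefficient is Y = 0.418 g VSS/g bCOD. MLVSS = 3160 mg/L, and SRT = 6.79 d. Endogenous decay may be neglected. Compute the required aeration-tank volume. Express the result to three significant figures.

V ≈ 8110 m³

With k_d = 0 the design equation reduces to V = Y Q (S₀−S) θ_c / X = 0.418 × 48800 × (189 − 4.04) × 6.79 / 3160 = 8107 m³.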